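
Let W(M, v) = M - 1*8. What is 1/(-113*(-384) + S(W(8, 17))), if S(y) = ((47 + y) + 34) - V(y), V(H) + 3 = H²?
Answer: 1/43476 ≈ 2.3001e-5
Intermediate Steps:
V(H) = -3 + H²
W(M, v) = -8 + M (W(M, v) = M - 8 = -8 + M)
S(y) = 84 + y - y² (S(y) = ((47 + y) + 34) - (-3 + y²) = (81 + y) + (3 - y²) = 84 + y - y²)
1/(-113*(-384) + S(W(8, 17))) = 1/(-113*(-384) + (84 + (-8 + 8) - (-8 + 8)²)) = 1/(43392 + (84 + 0 - 1*0²)) = 1/(43392 + (84 + 0 - 1*0)) = 1/(43392 + (84 + 0 + 0)) = 1/(43392 + 84) = 1/43476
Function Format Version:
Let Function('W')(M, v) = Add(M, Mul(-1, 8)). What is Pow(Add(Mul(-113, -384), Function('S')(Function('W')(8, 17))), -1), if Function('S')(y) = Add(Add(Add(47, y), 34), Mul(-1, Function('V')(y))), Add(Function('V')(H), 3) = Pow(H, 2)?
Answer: Rational(1, 43476) ≈ 2.3001e-5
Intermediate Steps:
Function('V')(H) = Add(-3, Pow(H, 2))
Function('W')(M, v) = Add(-8, M) (Function('W')(M, v) = Add(M, -8) = Add(-8, M))
Function('S')(y) = Add(84, y, Mul(-1, Pow(y, 2))) (Function('S')(y) = Add(Add(Add(47, y), 34), Mul(-1, Add(-3, Pow(y, 2)))) = Add(Add(81, y), Add(3, Mul(-1, Pow(y, 2)))) = Add(84, y, Mul(-1, Pow(y, 2))))
Pow(Add(Mul(-113, -384), Function('S')(Function('W')(8, 17))), -1) = Pow(Add(Mul(-113, -384), Add(84, Add(-8, 8), Mul(-1, Pow(Add(-8, 8), 2)))), -1) = Pow(Add(43392, Add(84, 0, Mul(-1, Pow(0, 2)))), -1) = Pow(Add(43392, Add(84, 0, Mul(-1, 0))), -1) = Pow(Add(43392, Add(84, 0, 0)), -1) = Pow(Add(43392, 84), -1) = Pow(43476, -1) = Rational(1, 43476)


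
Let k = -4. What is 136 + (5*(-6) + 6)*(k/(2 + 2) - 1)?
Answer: 184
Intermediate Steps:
136 + (5*(-6) + 6)*(k/(2 + 2) - 1) = 136 + (5*(-6) + 6)*(-4/(2 + 2) - 1) = 136 + (-30 + 6)*(-4/4 - 1) = 136 - 24*((¼)*(-4) - 1) = 136 - 24*(-1 - 1) = 136 - 24*(-2) = 136 + 48 = 184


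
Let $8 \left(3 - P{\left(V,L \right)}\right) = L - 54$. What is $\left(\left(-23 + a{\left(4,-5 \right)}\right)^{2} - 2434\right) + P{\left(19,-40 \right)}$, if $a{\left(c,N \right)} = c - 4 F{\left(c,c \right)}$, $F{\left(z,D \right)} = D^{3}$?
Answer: $\frac{292823}{4} \approx 73206.0$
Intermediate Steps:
$a{\left(c,N \right)} = c - 4 c^{3}$
$P{\left(V,L \right)} = \frac{39}{4} - \frac{L}{8}$ ($P{\left(V,L \right)} = 3 - \frac{L - 54}{8} = 3 - \frac{-54 + L}{8} = 3 - \left(- \frac{27}{4} + \frac{L}{8}\right) = \frac{39}{4} - \frac{L}{8}$)
$\left(\left(-23 + a{\left(4,-5 \right)}\right)^{2} - 2434\right) + P{\left(19,-40 \right)} = \left(\left(-23 + \left(4 - 4 \cdot 4^{3}\right)\right)^{2} - 2434\right) + \left(\frac{39}{4} - -5\right) = \left(\left(-23 + \left(4 - 256\right)\right)^{2} - 2434\right) + \left(\frac{39}{4} + 5\right) = \left(\left(-23 + \left(4 - 256\right)\right)^{2} - 2434\right) + \frac{59}{4} = \left(\left(-23 - 252\right)^{2} - 2434\right) + \frac{59}{4} = \left(\left(-275\right)^{2} - 2434\right) + \frac{59}{4} = \left(75625 - 2434\right) + \frac{59}{4} = 73191 + \frac{59}{4} = \frac{292823}{4}$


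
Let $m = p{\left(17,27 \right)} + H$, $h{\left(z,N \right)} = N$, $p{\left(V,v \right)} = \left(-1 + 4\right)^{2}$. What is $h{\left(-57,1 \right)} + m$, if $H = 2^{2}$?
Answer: $14$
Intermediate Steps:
$p{\left(V,v \right)} = 9$ ($p{\left(V,v \right)} = 3^{2} = 9$)
$H = 4$
$m = 13$ ($m = 9 + 4 = 13$)
$h{\left(-57,1 \right)} + m = 1 + 13 = 14$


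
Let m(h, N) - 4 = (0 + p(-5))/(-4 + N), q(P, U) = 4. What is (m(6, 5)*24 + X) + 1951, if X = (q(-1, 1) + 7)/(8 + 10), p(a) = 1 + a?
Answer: 35129/18 ≈ 1951.6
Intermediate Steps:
m(h, N) = 4 - 4/(-4 + N) (m(h, N) = 4 + (0 + (1 - 5))/(-4 + N) = 4 + (0 - 4)/(-4 + N) = 4 - 4/(-4 + N))
X = 11/18 (X = (4 + 7)/(8 + 10) = 11/18 ≈ 0.61111)
(m(6, 5)*24 + X) + 1951 = ((4*(-5 + 5)/(-4 + 5))*24 + 11/18) + 1951 = ((4*0/1)*24 + 11/18) + 1951 = ((4*1*0)*24 + 11/18) + 1951 = (0*24 + 11/18) + 1951 = (0 + 11/18) + 1951 = 11/18 + 1951 = 35129/18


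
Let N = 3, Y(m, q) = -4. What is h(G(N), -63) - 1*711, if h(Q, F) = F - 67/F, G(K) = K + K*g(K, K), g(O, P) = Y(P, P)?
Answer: -48695/63 ≈ -772.94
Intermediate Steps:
g(O, P) = -4
G(K) = -3*K (G(K) = K + K*(-4) = K - 4*K = -3*K)
h(G(N), -63) - 1*711 = (-63 - 67/(-63)) - 1*711 = (-63 - 67*(-1/63)) - 711 = (-63 + 67/63) - 711 = -3902/63 - 711 = -48695/63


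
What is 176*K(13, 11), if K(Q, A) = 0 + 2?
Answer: 352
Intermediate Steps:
K(Q, A) = 2
176*K(13, 11) = 176*2 = 352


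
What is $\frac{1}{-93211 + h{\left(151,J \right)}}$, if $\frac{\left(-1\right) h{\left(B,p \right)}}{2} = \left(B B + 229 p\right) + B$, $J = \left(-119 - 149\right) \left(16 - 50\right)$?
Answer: $- \frac{1}{4312411} \approx -2.3189 \cdot 10^{-7}$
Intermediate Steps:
$J = 9112$ ($J = \left(-268\right) \left(-34\right) = 9112$)
$h{\left(B,p \right)} = - 458 p - 2 B - 2 B^{2}$ ($h{\left(B,p \right)} = - 2 \left(\left(B B + 229 p\right) + B\right) = - 2 \left(\left(B^{2} + 229 p\right) + B\right) = - 2 \left(B + B^{2} + 229 p\right) = - 458 p - 2 B - 2 B^{2}$)
$\frac{1}{-93211 + h{\left(151,J \right)}} = \frac{1}{-93211 - \left(4173598 + 45602\right)} = \frac{1}{-93211 - 4219200} = \frac{1}{-4312411} = - \frac{1}{4312411}$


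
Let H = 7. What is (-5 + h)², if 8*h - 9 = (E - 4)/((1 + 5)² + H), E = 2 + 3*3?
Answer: 439569/29584 ≈ 14.858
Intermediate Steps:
E = 11 (E = 2 + 9 = 11)
h = 197/172 (h = 9/8 + ((11 - 4)/((1 + 5)² + 7))/8 = 9/8 + (7/(6² + 7))/8 = 9/8 + (7/(36 + 7))/8 = 9/8 + (7/43)/8 = 9/8 + (7*(1/43))/8 = 9/8 + (⅛)*(7/43) = 9/8 + 7/344 = 197/172 ≈ 1.1453)
(-5 + h)² = (-5 + 197/172)² = (-663/172)² = 439569/29584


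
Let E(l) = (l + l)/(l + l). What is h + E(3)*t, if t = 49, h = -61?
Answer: -12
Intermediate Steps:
E(l) = 1 (E(l) = (2*l)/((2*l)) = (2*l)*(1/(2*l)) = 1)
h + E(3)*t = -61 + 1*49 = -61 + 49 = -12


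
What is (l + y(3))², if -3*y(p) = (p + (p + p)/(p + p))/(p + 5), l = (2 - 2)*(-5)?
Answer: 1/36 ≈ 0.027778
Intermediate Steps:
l = 0 (l = 0*(-5) = 0)
y(p) = -(1 + p)/(3*(5 + p)) (y(p) = -(p + (p + p)/(p + p))/(3*(p + 5)) = -(p + (2*p)/((2*p)))/(3*(5 + p)) = -(p + (2*p)*(1/(2*p)))/(3*(5 + p)) = -(p + 1)/(3*(5 + p)) = -(1 + p)/(3*(5 + p)))
(l + y(3))² = (0 + (-1 - 1*3)/(3*(5 + 3)))² = (0 + (⅓)*(-1 - 3)/8)² = (0 + (⅓)*(⅛)*(-4))² = (0 - ⅙)² = (-⅙)² = 1/36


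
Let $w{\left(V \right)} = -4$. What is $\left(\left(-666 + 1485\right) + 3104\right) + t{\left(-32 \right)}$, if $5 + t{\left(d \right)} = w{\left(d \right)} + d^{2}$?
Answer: $4938$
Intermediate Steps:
$t{\left(d \right)} = -9 + d^{2}$ ($t{\left(d \right)} = -5 + \left(-4 + d^{2}\right) = -9 + d^{2}$)
$\left(\left(-666 + 1485\right) + 3104\right) + t{\left(-32 \right)} = \left(\left(-666 + 1485\right) + 3104\right) - \left(9 - \left(-32\right)^{2}\right) = \left(819 + 3104\right) + \left(-9 + 1024\right) = 3923 + 1015 = 4938$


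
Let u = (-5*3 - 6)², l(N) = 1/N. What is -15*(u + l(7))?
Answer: -46320/7 ≈ -6617.1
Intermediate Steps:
u = 441 (u = (-15 - 6)² = (-21)² = 441)
-15*(u + l(7)) = -15*(441 + 1/7) = -15*(441 + ⅐) = -15*3088/7 = -46320/7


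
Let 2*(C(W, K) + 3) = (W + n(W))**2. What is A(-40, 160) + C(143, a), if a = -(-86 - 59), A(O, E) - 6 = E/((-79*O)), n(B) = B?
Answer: 3231183/79 ≈ 40901.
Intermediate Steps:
A(O, E) = 6 - E/(79*O) (A(O, E) = 6 + E/((-79*O)) = 6 + E*(-1/(79*O)) = 6 - E/(79*O))
a = 145 (a = -1*(-145) = 145)
C(W, K) = -3 + 2*W**2 (C(W, K) = -3 + (W + W)**2/2 = -3 + (2*W)**2/2 = -3 + (4*W**2)/2 = -3 + 2*W**2)
A(-40, 160) + C(143, a) = (6 - 1/79*160/(-40)) + (-3 + 2*143**2) = (6 - 1/79*160*(-1/40)) + (-3 + 2*20449) = (6 + 4/79) + (-3 + 40898) = 478/79 + 40895 = 3231183/79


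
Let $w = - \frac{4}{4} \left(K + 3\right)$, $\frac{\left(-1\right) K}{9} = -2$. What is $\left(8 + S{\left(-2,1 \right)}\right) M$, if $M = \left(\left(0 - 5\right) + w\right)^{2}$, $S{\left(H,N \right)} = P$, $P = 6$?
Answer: $9464$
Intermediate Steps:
$K = 18$ ($K = \left(-9\right) \left(-2\right) = 18$)
$S{\left(H,N \right)} = 6$
$w = -21$ ($w = - \frac{4}{4} \left(18 + 3\right) = \left(-4\right) \frac{1}{4} \cdot 21 = \left(-1\right) 21 = -21$)
$M = 676$ ($M = \left(\left(0 - 5\right) - 21\right)^{2} = \left(-5 - 21\right)^{2} = \left(-26\right)^{2} = 676$)
$\left(8 + S{\left(-2,1 \right)}\right) M = \left(8 + 6\right) 676 = 14 \cdot 676 = 9464$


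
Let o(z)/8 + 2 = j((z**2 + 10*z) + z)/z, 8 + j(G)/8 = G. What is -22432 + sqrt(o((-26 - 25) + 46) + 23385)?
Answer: -22432 + 3*sqrt(66265)/5 ≈ -22278.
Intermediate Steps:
j(G) = -64 + 8*G
o(z) = -16 + 8*(-64 + 8*z**2 + 88*z)/z (o(z) = -16 + 8*((-64 + 8*((z**2 + 10*z) + z))/z) = -16 + 8*((-64 + 8*(z**2 + 11*z))/z) = -16 + 8*((-64 + (8*z**2 + 88*z))/z) = -16 + 8*((-64 + 8*z**2 + 88*z)/z) = -16 + 8*(-64 + 8*z**2 + 88*z)/z)
-22432 + sqrt(o((-26 - 25) + 46) + 23385) = -22432 + sqrt((688 - 512/((-26 - 25) + 46) + 64*((-26 - 25) + 46)) + 23385) = -22432 + sqrt((688 - 512/(-51 + 46) + 64*(-51 + 46)) + 23385) = -22432 + sqrt((688 - 512/(-5) + 64*(-5)) + 23385) = -22432 + sqrt((688 - 512*(-1/5) - 320) + 23385) = -22432 + sqrt((688 + 512/5 - 320) + 23385) = -22432 + sqrt(2352/5 + 23385) = -22432 + sqrt(119277/5) = -22432 + 3*sqrt(66265)/5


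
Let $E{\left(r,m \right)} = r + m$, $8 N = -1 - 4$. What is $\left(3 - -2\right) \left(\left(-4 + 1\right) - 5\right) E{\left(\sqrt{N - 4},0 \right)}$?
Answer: $- 10 i \sqrt{74} \approx - 86.023 i$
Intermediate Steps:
$N = - \frac{5}{8}$ ($N = \frac{-1 - 4}{8} = \frac{1}{8} \left(-5\right) = - \frac{5}{8} \approx -0.625$)
$E{\left(r,m \right)} = m + r$
$\left(3 - -2\right) \left(\left(-4 + 1\right) - 5\right) E{\left(\sqrt{N - 4},0 \right)} = \left(3 - -2\right) \left(\left(-4 + 1\right) - 5\right) \left(0 + \sqrt{- \frac{5}{8} - 4}\right) = \left(3 + 2\right) \left(-3 - 5\right) \left(0 + \sqrt{- \frac{37}{8}}\right) = 5 \left(-8\right) \left(0 + \frac{i \sqrt{74}}{4}\right) = - 40 \frac{i \sqrt{74}}{4} = - 10 i \sqrt{74}$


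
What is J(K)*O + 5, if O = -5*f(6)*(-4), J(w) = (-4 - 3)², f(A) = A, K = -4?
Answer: 5885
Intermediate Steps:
J(w) = 49 (J(w) = (-7)² = 49)
O = 120 (O = -5*6*(-4) = -30*(-4) = 120)
J(K)*O + 5 = 49*120 + 5 = 5880 + 5 = 5885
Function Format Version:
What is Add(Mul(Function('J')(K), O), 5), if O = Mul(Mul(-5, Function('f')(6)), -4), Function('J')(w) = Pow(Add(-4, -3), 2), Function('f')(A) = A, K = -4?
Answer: 5885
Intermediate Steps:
Function('J')(w) = 49 (Function('J')(w) = Pow(-7, 2) = 49)
O = 120 (O = Mul(Mul(-5, 6), -4) = Mul(-30, -4) = 120)
Add(Mul(Function('J')(K), O), 5) = Add(Mul(49, 120), 5) = Add(5880, 5) = 5885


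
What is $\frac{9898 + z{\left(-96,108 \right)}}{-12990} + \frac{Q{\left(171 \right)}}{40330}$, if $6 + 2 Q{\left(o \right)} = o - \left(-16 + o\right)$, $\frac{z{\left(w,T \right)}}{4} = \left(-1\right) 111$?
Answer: $- \frac{38121487}{52388670} \approx -0.72767$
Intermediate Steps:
$z{\left(w,T \right)} = -444$ ($z{\left(w,T \right)} = 4 \left(\left(-1\right) 111\right) = 4 \left(-111\right) = -444$)
$Q{\left(o \right)} = 5$ ($Q{\left(o \right)} = -3 + \frac{o - \left(-16 + o\right)}{2} = -3 + \frac{1}{2} \cdot 16 = -3 + 8 = 5$)
$\frac{9898 + z{\left(-96,108 \right)}}{-12990} + \frac{Q{\left(171 \right)}}{40330} = \frac{9898 - 444}{-12990} + \frac{5}{40330} = 9454 \left(- \frac{1}{12990}\right) + 5 \cdot \frac{1}{40330} = - \frac{4727}{6495} + \frac{1}{8066} = - \frac{38121487}{52388670}$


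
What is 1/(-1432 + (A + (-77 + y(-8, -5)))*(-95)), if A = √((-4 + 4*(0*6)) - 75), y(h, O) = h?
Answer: I/(95*√79 + 6643*I) ≈ 0.00014814 + 1.883e-5*I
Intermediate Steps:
A = I*√79 (A = √((-4 + 4*0) - 75) = √((-4 + 0) - 75) = √(-4 - 75) = √(-79) = I*√79 ≈ 8.8882*I)
1/(-1432 + (A + (-77 + y(-8, -5)))*(-95)) = 1/(-1432 + (I*√79 + (-77 - 8))*(-95)) = 1/(-1432 + (I*√79 - 85)*(-95)) = 1/(-1432 + (-85 + I*√79)*(-95)) = 1/(-1432 + (8075 - 95*I*√79)) = 1/(6643 - 95*I*√79)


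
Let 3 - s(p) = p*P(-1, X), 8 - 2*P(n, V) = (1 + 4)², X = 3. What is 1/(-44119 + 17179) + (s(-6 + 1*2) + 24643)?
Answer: 663047279/26940 ≈ 24612.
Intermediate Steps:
P(n, V) = -17/2 (P(n, V) = 4 - (1 + 4)²/2 = 4 - ½*5² = 4 - ½*25 = 4 - 25/2 = -17/2)
s(p) = 3 + 17*p/2 (s(p) = 3 - p*(-17)/2 = 3 - (-17)*p/2 = 3 + 17*p/2)
1/(-44119 + 17179) + (s(-6 + 1*2) + 24643) = 1/(-44119 + 17179) + ((3 + 17*(-6 + 1*2)/2) + 24643) = 1/(-26940) + ((3 + 17*(-6 + 2)/2) + 24643) = -1/26940 + ((3 + (17/2)*(-4)) + 24643) = -1/26940 + ((3 - 34) + 24643) = -1/26940 + (-31 + 24643) = -1/26940 + 24612 = 663047279/26940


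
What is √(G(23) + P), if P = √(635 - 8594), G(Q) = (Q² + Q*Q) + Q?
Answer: √(1081 + I*√7959) ≈ 32.906 + 1.3556*I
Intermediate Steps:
G(Q) = Q + 2*Q² (G(Q) = (Q² + Q²) + Q = 2*Q² + Q = Q + 2*Q²)
P = I*√7959 (P = √(-7959) = I*√7959 ≈ 89.213*I)
√(G(23) + P) = √(23*(1 + 2*23) + I*√7959) = √(23*(1 + 46) + I*√7959) = √(23*47 + I*√7959) = √(1081 + I*√7959)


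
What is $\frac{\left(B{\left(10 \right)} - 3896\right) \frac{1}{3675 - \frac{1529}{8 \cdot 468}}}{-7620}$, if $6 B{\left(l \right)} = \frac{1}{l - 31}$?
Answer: $\frac{25526644}{183458542785} \approx 0.00013914$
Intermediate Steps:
$B{\left(l \right)} = \frac{1}{6 \left(-31 + l\right)}$ ($B{\left(l \right)} = \frac{1}{6 \left(l - 31\right)} = \frac{1}{6 \left(-31 + l\right)}$)
$\frac{\left(B{\left(10 \right)} - 3896\right) \frac{1}{3675 - \frac{1529}{8 \cdot 468}}}{-7620} = \frac{\left(\frac{1}{6 \left(-31 + 10\right)} - 3896\right) \frac{1}{3675 - \frac{1529}{8 \cdot 468}}}{-7620} = \frac{\frac{1}{6 \left(-21\right)} - 3896}{3675 - \frac{1529}{3744}} \left(- \frac{1}{7620}\right) = \frac{\frac{1}{6} \left(- \frac{1}{21}\right) - 3896}{3675 - \frac{1529}{3744}} \left(- \frac{1}{7620}\right) = \frac{- \frac{1}{126} - 3896}{3675 - \frac{1529}{3744}} \left(- \frac{1}{7620}\right) = - \frac{490897}{126 \cdot \frac{13757671}{3744}} \left(- \frac{1}{7620}\right) = \left(- \frac{490897}{126}\right) \frac{3744}{13757671} \left(- \frac{1}{7620}\right) = \left(- \frac{102106576}{96303697}\right) \left(- \frac{1}{7620}\right) = \frac{25526644}{183458542785}$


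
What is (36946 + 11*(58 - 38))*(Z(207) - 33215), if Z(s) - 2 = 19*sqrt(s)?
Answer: -1234394358 + 2118462*sqrt(23) ≈ -1.2242e+9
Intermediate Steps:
Z(s) = 2 + 19*sqrt(s)
(36946 + 11*(58 - 38))*(Z(207) - 33215) = (36946 + 11*(58 - 38))*((2 + 19*sqrt(207)) - 33215) = (36946 + 11*20)*((2 + 19*(3*sqrt(23))) - 33215) = (36946 + 220)*((2 + 57*sqrt(23)) - 33215) = 37166*(-33213 + 57*sqrt(23)) = -1234394358 + 2118462*sqrt(23)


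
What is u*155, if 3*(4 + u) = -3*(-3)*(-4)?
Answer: -2480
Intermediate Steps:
u = -16 (u = -4 + (-3*(-3)*(-4))/3 = -4 + (9*(-4))/3 = -4 + (⅓)*(-36) = -4 - 12 = -16)
u*155 = -16*155 = -2480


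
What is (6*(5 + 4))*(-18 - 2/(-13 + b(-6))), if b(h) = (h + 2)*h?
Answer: -10800/11 ≈ -981.82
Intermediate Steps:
b(h) = h*(2 + h) (b(h) = (2 + h)*h = h*(2 + h))
(6*(5 + 4))*(-18 - 2/(-13 + b(-6))) = (6*(5 + 4))*(-18 - 2/(-13 - 6*(2 - 6))) = (6*9)*(-18 - 2/(-13 - 6*(-4))) = 54*(-18 - 2/(-13 + 24)) = 54*(-18 - 2/11) = 54*(-200/11) = -10800/11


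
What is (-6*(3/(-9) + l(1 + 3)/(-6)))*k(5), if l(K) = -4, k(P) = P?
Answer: -10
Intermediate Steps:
(-6*(3/(-9) + l(1 + 3)/(-6)))*k(5) = -6*(3/(-9) - 4/(-6))*5 = -6*(3*(-1/9) - 4*(-1/6))*5 = -6*(-1/3 + 2/3)*5 = -6*1/3*5 = -2*5 = -10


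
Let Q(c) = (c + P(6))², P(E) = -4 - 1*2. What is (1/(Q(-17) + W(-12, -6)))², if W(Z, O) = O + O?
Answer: 1/267289 ≈ 3.7413e-6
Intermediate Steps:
P(E) = -6 (P(E) = -4 - 2 = -6)
Q(c) = (-6 + c)² (Q(c) = (c - 6)² = (-6 + c)²)
W(Z, O) = 2*O
(1/(Q(-17) + W(-12, -6)))² = (1/((-6 - 17)² + 2*(-6)))² = (1/((-23)² - 12))² = (1/(529 - 12))² = (1/517)² = 1/267289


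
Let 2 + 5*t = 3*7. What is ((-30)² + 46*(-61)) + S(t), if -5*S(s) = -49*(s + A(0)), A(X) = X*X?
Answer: -46719/25 ≈ -1868.8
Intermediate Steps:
A(X) = X²
t = 19/5 (t = -⅖ + (3*7)/5 = -⅖ + (⅕)*21 = -⅖ + 21/5 = 19/5 ≈ 3.8000)
S(s) = 49*s/5 (S(s) = -(-49)*(s + 0²)/5 = -(-49)*(s + 0)/5 = -(-49)*s/5 = 49*s/5)
((-30)² + 46*(-61)) + S(t) = ((-30)² + 46*(-61)) + (49/5)*(19/5) = (900 - 2806) + 931/25 = -1906 + 931/25 = -46719/25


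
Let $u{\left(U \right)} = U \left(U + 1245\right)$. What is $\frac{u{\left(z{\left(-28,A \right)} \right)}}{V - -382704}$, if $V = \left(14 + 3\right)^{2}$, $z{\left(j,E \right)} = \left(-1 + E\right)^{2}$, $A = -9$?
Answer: $\frac{134500}{382993} \approx 0.35118$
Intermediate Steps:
$V = 289$ ($V = 17^{2} = 289$)
$u{\left(U \right)} = U \left(1245 + U\right)$
$\frac{u{\left(z{\left(-28,A \right)} \right)}}{V - -382704} = \frac{\left(-1 - 9\right)^{2} \left(1245 + \left(-1 - 9\right)^{2}\right)}{289 - -382704} = \frac{\left(-10\right)^{2} \left(1245 + \left(-10\right)^{2}\right)}{289 + 382704} = \frac{100 \left(1245 + 100\right)}{382993} = 100 \cdot 1345 \cdot \frac{1}{382993} = 134500 \cdot \frac{1}{382993} = \frac{134500}{382993}$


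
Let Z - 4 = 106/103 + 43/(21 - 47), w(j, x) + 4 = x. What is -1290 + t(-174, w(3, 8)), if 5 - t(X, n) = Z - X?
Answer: -3916241/2678 ≈ -1462.4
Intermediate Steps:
w(j, x) = -4 + x
Z = 9039/2678 (Z = 4 + (106/103 + 43/(21 - 47)) = 4 + (106*(1/103) + 43/(-26)) = 4 + (106/103 + 43*(-1/26)) = 4 + (106/103 - 43/26) = 4 - 1673/2678 = 9039/2678 ≈ 3.3753)
t(X, n) = 4351/2678 + X (t(X, n) = 5 - (9039/2678 - X) = 5 + (-9039/2678 + X) = 4351/2678 + X)
-1290 + t(-174, w(3, 8)) = -1290 + (4351/2678 - 174) = -1290 - 461621/2678 = -3916241/2678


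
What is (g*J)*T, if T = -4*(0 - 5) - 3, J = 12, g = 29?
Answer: 5916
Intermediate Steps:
T = 17 (T = -4*(-5) - 3 = 20 - 3 = 17)
(g*J)*T = (29*12)*17 = 348*17 = 5916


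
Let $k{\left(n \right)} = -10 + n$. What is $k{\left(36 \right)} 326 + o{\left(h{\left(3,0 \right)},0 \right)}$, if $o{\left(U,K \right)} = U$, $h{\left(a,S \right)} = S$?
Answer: $8476$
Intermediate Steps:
$k{\left(36 \right)} 326 + o{\left(h{\left(3,0 \right)},0 \right)} = \left(-10 + 36\right) 326 + 0 = 26 \cdot 326 + 0 = 8476 + 0 = 8476$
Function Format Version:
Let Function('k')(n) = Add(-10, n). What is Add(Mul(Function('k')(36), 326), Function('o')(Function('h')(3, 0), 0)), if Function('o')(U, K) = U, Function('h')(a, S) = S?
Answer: 8476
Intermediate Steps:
Add(Mul(Function('k')(36), 326), Function('o')(Function('h')(3, 0), 0)) = Add(Mul(Add(-10, 36), 326), 0) = Add(Mul(26, 326), 0) = Add(8476, 0) = 8476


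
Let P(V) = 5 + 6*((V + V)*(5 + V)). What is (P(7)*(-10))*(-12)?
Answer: 121560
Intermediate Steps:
P(V) = 5 + 12*V*(5 + V) (P(V) = 5 + 6*((2*V)*(5 + V)) = 5 + 6*(2*V*(5 + V)) = 5 + 12*V*(5 + V))
(P(7)*(-10))*(-12) = ((5 + 12*7**2 + 60*7)*(-10))*(-12) = ((5 + 12*49 + 420)*(-10))*(-12) = ((5 + 588 + 420)*(-10))*(-12) = (1013*(-10))*(-12) = -10130*(-12) = 121560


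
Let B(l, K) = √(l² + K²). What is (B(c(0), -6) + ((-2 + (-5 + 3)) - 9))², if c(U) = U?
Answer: 49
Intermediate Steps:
B(l, K) = √(K² + l²)
(B(c(0), -6) + ((-2 + (-5 + 3)) - 9))² = (√((-6)² + 0²) + ((-2 + (-5 + 3)) - 9))² = (√(36 + 0) + ((-2 - 2) - 9))² = (√36 + (-4 - 9))² = (6 - 13)² = (-7)² = 49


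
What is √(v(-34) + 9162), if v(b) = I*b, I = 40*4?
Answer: √3722 ≈ 61.008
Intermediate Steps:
I = 160
v(b) = 160*b
√(v(-34) + 9162) = √(160*(-34) + 9162) = √(-5440 + 9162) = √3722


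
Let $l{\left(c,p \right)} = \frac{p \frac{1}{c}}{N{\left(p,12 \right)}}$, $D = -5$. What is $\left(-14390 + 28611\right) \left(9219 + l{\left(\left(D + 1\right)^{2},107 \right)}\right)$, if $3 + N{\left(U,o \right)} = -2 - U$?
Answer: $\frac{234935769361}{1792} \approx 1.311 \cdot 10^{8}$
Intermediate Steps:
$N{\left(U,o \right)} = -5 - U$ ($N{\left(U,o \right)} = -3 - \left(2 + U\right) = -5 - U$)
$l{\left(c,p \right)} = \frac{p}{c \left(-5 - p\right)}$ ($l{\left(c,p \right)} = \frac{p \frac{1}{c}}{-5 - p} = \frac{p}{c \left(-5 - p\right)}$)
$\left(-14390 + 28611\right) \left(9219 + l{\left(\left(D + 1\right)^{2},107 \right)}\right) = \left(-14390 + 28611\right) \left(9219 - \frac{107}{\left(-5 + 1\right)^{2} \left(5 + 107\right)}\right) = 14221 \left(9219 - \frac{107}{\left(-4\right)^{2} \cdot 112}\right) = 14221 \left(9219 - 107 \cdot \frac{1}{16} \cdot \frac{1}{112}\right) = 14221 \left(9219 - \frac{107}{1792}\right) = 14221 \cdot \frac{16520341}{1792} = \frac{234935769361}{1792}$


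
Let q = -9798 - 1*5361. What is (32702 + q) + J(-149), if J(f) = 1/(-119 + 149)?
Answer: 526291/30 ≈ 17543.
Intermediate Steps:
q = -15159 (q = -9798 - 5361 = -15159)
J(f) = 1/30
(32702 + q) + J(-149) = (32702 - 15159) + 1/30 = 17543 + 1/30 = 526291/30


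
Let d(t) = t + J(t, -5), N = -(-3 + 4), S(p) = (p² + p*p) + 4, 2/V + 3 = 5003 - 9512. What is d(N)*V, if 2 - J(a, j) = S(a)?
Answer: 5/2256 ≈ 0.0022163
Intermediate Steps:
V = -1/2256 (V = 2/(-3 + (5003 - 9512)) = 2/(-3 - 4509) = 2/(-4512) = 2*(-1/4512) = -1/2256 ≈ -0.00044326)
S(p) = 4 + 2*p² (S(p) = (p² + p²) + 4 = 2*p² + 4 = 4 + 2*p²)
J(a, j) = -2 - 2*a² (J(a, j) = 2 - (4 + 2*a²) = 2 + (-4 - 2*a²) = -2 - 2*a²)
N = -1 (N = -1*1 = -1)
d(t) = -2 + t - 2*t² (d(t) = t + (-2 - 2*t²) = -2 + t - 2*t²)
d(N)*V = (-2 - 1 - 2*(-1)²)*(-1/2256) = (-2 - 1 - 2*1)*(-1/2256) = (-2 - 1 - 2)*(-1/2256) = -5*(-1/2256) = 5/2256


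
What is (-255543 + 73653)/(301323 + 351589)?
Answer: -2115/7592 ≈ -0.27858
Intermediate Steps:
(-255543 + 73653)/(301323 + 351589) = -181890/652912 = -181890*1/652912 = -2115/7592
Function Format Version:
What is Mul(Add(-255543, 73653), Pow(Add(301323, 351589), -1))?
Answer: Rational(-2115, 7592) ≈ -0.27858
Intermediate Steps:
Mul(Add(-255543, 73653), Pow(Add(301323, 351589), -1)) = Mul(-181890, Pow(652912, -1)) = Mul(-181890, Rational(1, 652912)) = Rational(-2115, 7592)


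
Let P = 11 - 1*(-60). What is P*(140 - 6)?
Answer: 9514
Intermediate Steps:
P = 71 (P = 11 + 60 = 71)
P*(140 - 6) = 71*(140 - 6) = 71*134 = 9514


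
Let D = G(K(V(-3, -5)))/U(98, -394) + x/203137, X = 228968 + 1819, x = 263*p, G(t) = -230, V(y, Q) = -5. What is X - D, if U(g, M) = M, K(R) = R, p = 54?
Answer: 9235605468794/40017989 ≈ 2.3079e+5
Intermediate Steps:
x = 14202 (x = 263*54 = 14202)
X = 230787
D = 26158549/40017989 (D = -230/(-394) + 14202/203137 = -230*(-1/394) + 14202*(1/203137) = 115/197 + 14202/203137 = 26158549/40017989 ≈ 0.65367)
X - D = 230787 - 1*26158549/40017989 = 230787 - 26158549/40017989 = 9235605468794/40017989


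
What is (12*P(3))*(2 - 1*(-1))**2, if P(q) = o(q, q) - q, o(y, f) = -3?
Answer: -648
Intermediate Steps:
P(q) = -3 - q
(12*P(3))*(2 - 1*(-1))**2 = (12*(-3 - 1*3))*(2 - 1*(-1))**2 = (12*(-3 - 3))*(2 + 1)**2 = (12*(-6))*3**2 = -72*9 = -648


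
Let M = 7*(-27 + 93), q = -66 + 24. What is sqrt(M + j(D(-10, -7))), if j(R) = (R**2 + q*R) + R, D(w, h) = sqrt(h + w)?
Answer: sqrt(445 - 41*I*sqrt(17)) ≈ 21.46 - 3.9387*I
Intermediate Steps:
q = -42
M = 462 (M = 7*66 = 462)
j(R) = R**2 - 41*R (j(R) = (R**2 - 42*R) + R = R**2 - 41*R)
sqrt(M + j(D(-10, -7))) = sqrt(462 + sqrt(-7 - 10)*(-41 + sqrt(-7 - 10))) = sqrt(462 + sqrt(-17)*(-41 + sqrt(-17))) = sqrt(462 + (I*sqrt(17))*(-41 + I*sqrt(17))) = sqrt(462 + I*sqrt(17)*(-41 + I*sqrt(17)))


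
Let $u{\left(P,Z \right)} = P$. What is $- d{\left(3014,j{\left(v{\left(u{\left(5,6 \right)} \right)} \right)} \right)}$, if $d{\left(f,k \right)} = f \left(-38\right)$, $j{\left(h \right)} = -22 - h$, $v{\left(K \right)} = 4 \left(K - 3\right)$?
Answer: $114532$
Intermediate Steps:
$v{\left(K \right)} = -12 + 4 K$ ($v{\left(K \right)} = 4 \left(-3 + K\right) = -12 + 4 K$)
$d{\left(f,k \right)} = - 38 f$
$- d{\left(3014,j{\left(v{\left(u{\left(5,6 \right)} \right)} \right)} \right)} = - \left(-38\right) 3014 = \left(-1\right) \left(-114532\right) = 114532$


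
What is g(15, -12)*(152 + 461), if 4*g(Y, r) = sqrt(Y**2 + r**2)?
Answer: 1839*sqrt(41)/4 ≈ 2943.8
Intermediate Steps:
g(Y, r) = sqrt(Y**2 + r**2)/4
g(15, -12)*(152 + 461) = (sqrt(15**2 + (-12)**2)/4)*(152 + 461) = (sqrt(225 + 144)/4)*613 = (sqrt(369)/4)*613 = ((3*sqrt(41))/4)*613 = (3*sqrt(41)/4)*613 = 1839*sqrt(41)/4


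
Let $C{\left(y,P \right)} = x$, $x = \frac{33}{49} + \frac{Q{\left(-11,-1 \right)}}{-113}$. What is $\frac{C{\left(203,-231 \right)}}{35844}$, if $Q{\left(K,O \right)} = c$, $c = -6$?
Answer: $\frac{1341}{66156076} \approx 2.027 \cdot 10^{-5}$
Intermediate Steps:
$Q{\left(K,O \right)} = -6$
$x = \frac{4023}{5537}$ ($x = \frac{33}{49} - \frac{6}{-113} = 33 \cdot \frac{1}{49} - - \frac{6}{113} = \frac{33}{49} + \frac{6}{113} = \frac{4023}{5537} \approx 0.72657$)
$C{\left(y,P \right)} = \frac{4023}{5537}$
$\frac{C{\left(203,-231 \right)}}{35844} = \frac{4023}{5537 \cdot 35844} = \frac{4023}{5537} \cdot \frac{1}{35844} = \frac{1341}{66156076}$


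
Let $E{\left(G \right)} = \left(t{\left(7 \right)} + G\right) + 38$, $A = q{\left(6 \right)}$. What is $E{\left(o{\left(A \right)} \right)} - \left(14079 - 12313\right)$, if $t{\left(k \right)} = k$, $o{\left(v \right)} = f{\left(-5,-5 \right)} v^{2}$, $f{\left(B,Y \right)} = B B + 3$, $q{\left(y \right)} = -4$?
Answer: $-1273$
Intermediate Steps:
$f{\left(B,Y \right)} = 3 + B^{2}$ ($f{\left(B,Y \right)} = B^{2} + 3 = 3 + B^{2}$)
$A = -4$
$o{\left(v \right)} = 28 v^{2}$ ($o{\left(v \right)} = \left(3 + \left(-5\right)^{2}\right) v^{2} = \left(3 + 25\right) v^{2} = 28 v^{2}$)
$E{\left(G \right)} = 45 + G$ ($E{\left(G \right)} = \left(7 + G\right) + 38 = 45 + G$)
$E{\left(o{\left(A \right)} \right)} - \left(14079 - 12313\right) = \left(45 + 28 \left(-4\right)^{2}\right) - \left(14079 - 12313\right) = \left(45 + 28 \cdot 16\right) - 1766 = \left(45 + 448\right) - 1766 = 493 - 1766 = -1273$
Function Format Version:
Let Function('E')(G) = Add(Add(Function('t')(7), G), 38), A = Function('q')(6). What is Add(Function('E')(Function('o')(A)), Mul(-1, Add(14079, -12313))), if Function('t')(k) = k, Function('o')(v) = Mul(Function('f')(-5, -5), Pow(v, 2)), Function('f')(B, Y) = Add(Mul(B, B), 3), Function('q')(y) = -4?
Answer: -1273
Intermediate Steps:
Function('f')(B, Y) = Add(3, Pow(B, 2)) (Function('f')(B, Y) = Add(Pow(B, 2), 3) = Add(3, Pow(B, 2)))
A = -4
Function('o')(v) = Mul(28, Pow(v, 2)) (Function('o')(v) = Mul(Add(3, Pow(-5, 2)), Pow(v, 2)) = Mul(Add(3, 25), Pow(v, 2)) = Mul(28, Pow(v, 2)))
Function('E')(G) = Add(45, G) (Function('E')(G) = Add(Add(7, G), 38) = Add(45, G))
Add(Function('E')(Function('o')(A)), Mul(-1, Add(14079, -12313))) = Add(Add(45, Mul(28, Pow(-4, 2))), Mul(-1, Add(14079, -12313))) = Add(Add(45, Mul(28, 16)), Mul(-1, 1766)) = Add(Add(45, 448), -1766) = Add(493, -1766) = -1273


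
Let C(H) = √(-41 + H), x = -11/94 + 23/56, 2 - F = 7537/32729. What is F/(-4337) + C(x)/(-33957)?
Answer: -57921/141945673 - I*√70497462/44687412 ≈ -0.00040805 - 0.00018789*I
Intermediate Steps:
F = 57921/32729 (F = 2 - 7537/32729 = 57921/32729 ≈ 1.7697)
x = 773/2632 (x = -11*1/94 + 23*(1/56) = -11/94 + 23/56 = 773/2632 ≈ 0.29369)
F/(-4337) + C(x)/(-33957) = (57921/32729)/(-4337) + √(-41 + 773/2632)/(-33957) = (57921/32729)*(-1/4337) + √(-107139/2632)*(-1/33957) = -57921/141945673 + (I*√70497462/1316)*(-1/33957) = -57921/141945673 - I*√70497462/44687412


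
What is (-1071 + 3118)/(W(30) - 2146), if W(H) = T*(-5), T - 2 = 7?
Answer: -2047/2191 ≈ -0.93428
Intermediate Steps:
T = 9 (T = 2 + 7 = 9)
W(H) = -45 (W(H) = 9*(-5) = -45)
(-1071 + 3118)/(W(30) - 2146) = (-1071 + 3118)/(-45 - 2146) = 2047/(-2191) = 2047*(-1/2191) = -2047/2191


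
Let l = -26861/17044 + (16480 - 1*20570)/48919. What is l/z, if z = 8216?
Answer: -1383723219/6850298982176 ≈ -0.00020199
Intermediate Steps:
l = -1383723219/833775436 (l = -26861*1/17044 + (16480 - 20570)*(1/48919) = -26861/17044 - 4090*1/48919 = -26861/17044 - 4090/48919 = -1383723219/833775436 ≈ -1.6596)
l/z = -1383723219/833775436/8216 = -1383723219/833775436*1/8216 = -1383723219/6850298982176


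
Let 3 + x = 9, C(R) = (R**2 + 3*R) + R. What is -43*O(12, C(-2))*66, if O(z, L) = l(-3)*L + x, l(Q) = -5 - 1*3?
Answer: -107844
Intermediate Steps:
l(Q) = -8 (l(Q) = -5 - 3 = -8)
C(R) = R**2 + 4*R
x = 6 (x = -3 + 9 = 6)
O(z, L) = 6 - 8*L (O(z, L) = -8*L + 6 = 6 - 8*L)
-43*O(12, C(-2))*66 = -43*(6 - (-16)*(4 - 2))*66 = -43*(6 - (-16)*2)*66 = -43*(6 - 8*(-4))*66 = -43*(6 + 32)*66 = -43*38*66 = -1634*66 = -107844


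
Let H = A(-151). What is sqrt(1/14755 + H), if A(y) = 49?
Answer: 2*sqrt(2666951495)/14755 ≈ 7.0000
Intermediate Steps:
H = 49
sqrt(1/14755 + H) = sqrt(1/14755 + 49) = sqrt(722996/14755) = 2*sqrt(2666951495)/14755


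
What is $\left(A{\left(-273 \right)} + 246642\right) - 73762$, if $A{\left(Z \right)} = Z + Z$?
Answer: $172334$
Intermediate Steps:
$A{\left(Z \right)} = 2 Z$
$\left(A{\left(-273 \right)} + 246642\right) - 73762 = \left(2 \left(-273\right) + 246642\right) - 73762 = \left(-546 + 246642\right) - 73762 = 246096 - 73762 = 172334$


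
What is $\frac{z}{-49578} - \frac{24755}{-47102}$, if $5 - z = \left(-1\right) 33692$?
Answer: $- \frac{89973176}{583805739} \approx -0.15411$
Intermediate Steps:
$z = 33697$ ($z = 5 - \left(-1\right) 33692 = 5 - -33692 = 5 + 33692 = 33697$)
$\frac{z}{-49578} - \frac{24755}{-47102} = \frac{33697}{-49578} - \frac{24755}{-47102} = 33697 \left(- \frac{1}{49578}\right) - - \frac{24755}{47102} = - \frac{33697}{49578} + \frac{24755}{47102} = - \frac{89973176}{583805739}$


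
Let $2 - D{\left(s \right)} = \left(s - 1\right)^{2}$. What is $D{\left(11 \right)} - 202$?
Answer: $-300$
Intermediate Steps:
$D{\left(s \right)} = 2 - \left(-1 + s\right)^{2}$ ($D{\left(s \right)} = 2 - \left(s - 1\right)^{2} = 2 - \left(-1 + s\right)^{2}$)
$D{\left(11 \right)} - 202 = \left(2 - \left(-1 + 11\right)^{2}\right) - 202 = \left(2 - 10^{2}\right) - 202 = \left(2 - 100\right) - 202 = -98 - 202 = -300$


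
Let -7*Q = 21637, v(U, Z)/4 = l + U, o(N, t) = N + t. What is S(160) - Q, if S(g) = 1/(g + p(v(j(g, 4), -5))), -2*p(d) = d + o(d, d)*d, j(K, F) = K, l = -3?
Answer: 1219516957/394538 ≈ 3091.0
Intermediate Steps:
v(U, Z) = -12 + 4*U (v(U, Z) = 4*(-3 + U) = -12 + 4*U)
p(d) = -d² - d/2 (p(d) = -(d + (d + d)*d)/2 = -(d + (2*d)*d)/2 = -(d + 2*d²)/2 = -d² - d/2)
S(g) = 1/(g - (-12 + 4*g)*(-23/2 + 4*g)) (S(g) = 1/(g - (-12 + 4*g)*(½ + (-12 + 4*g))) = 1/(g - (-12 + 4*g)*(-23/2 + 4*g)))
Q = -3091 (Q = -⅐*21637 = -3091)
S(160) - Q = 1/(-138 - 16*160² + 95*160) - 1*(-3091) = 1/(-138 - 16*25600 + 15200) + 3091 = 1/(-138 - 409600 + 15200) + 3091 = 1/(-394538) + 3091 = -1/394538 + 3091 = 1219516957/394538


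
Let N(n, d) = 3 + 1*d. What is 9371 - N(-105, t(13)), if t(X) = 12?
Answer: 9356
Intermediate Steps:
N(n, d) = 3 + d
9371 - N(-105, t(13)) = 9371 - (3 + 12) = 9371 - 1*15 = 9371 - 15 = 9356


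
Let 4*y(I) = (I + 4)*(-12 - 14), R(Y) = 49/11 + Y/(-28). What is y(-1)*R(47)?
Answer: -33345/616 ≈ -54.131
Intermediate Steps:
R(Y) = 49/11 - Y/28 (R(Y) = 49*(1/11) + Y*(-1/28) = 49/11 - Y/28)
y(I) = -26 - 13*I/2 (y(I) = ((I + 4)*(-12 - 14))/4 = ((4 + I)*(-26))/4 = (-104 - 26*I)/4 = -26 - 13*I/2)
y(-1)*R(47) = (-26 - 13/2*(-1))*(49/11 - 1/28*47) = (-26 + 13/2)*(49/11 - 47/28) = -39/2*855/308 = -33345/616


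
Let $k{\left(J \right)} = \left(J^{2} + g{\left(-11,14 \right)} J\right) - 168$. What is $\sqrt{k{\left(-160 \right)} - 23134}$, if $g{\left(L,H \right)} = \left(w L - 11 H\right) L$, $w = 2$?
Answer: $i \sqrt{307462} \approx 554.49 i$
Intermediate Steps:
$g{\left(L,H \right)} = L \left(- 11 H + 2 L\right)$ ($g{\left(L,H \right)} = \left(2 L - 11 H\right) L = \left(- 11 H + 2 L\right) L = L \left(- 11 H + 2 L\right)$)
$k{\left(J \right)} = -168 + J^{2} + 1936 J$ ($k{\left(J \right)} = \left(J^{2} + - 11 \left(\left(-11\right) 14 + 2 \left(-11\right)\right) J\right) - 168 = \left(J^{2} + - 11 \left(-154 - 22\right) J\right) - 168 = \left(J^{2} + \left(-11\right) \left(-176\right) J\right) - 168 = \left(J^{2} + 1936 J\right) - 168 = -168 + J^{2} + 1936 J$)
$\sqrt{k{\left(-160 \right)} - 23134} = \sqrt{\left(-168 + \left(-160\right)^{2} + 1936 \left(-160\right)\right) - 23134} = \sqrt{\left(-168 + 25600 - 309760\right) - 23134} = \sqrt{-284328 - 23134} = \sqrt{-307462} = i \sqrt{307462}$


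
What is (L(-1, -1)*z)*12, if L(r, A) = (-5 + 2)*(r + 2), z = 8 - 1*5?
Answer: -108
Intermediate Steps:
z = 3 (z = 8 - 5 = 3)
L(r, A) = -6 - 3*r (L(r, A) = -3*(2 + r) = -6 - 3*r)
(L(-1, -1)*z)*12 = ((-6 - 3*(-1))*3)*12 = ((-6 + 3)*3)*12 = -3*3*12 = -9*12 = -108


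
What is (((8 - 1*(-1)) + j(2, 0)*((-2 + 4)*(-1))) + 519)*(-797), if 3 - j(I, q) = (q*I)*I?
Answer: -416034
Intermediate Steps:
j(I, q) = 3 - q*I**2 (j(I, q) = 3 - q*I*I = 3 - I*q*I = 3 - q*I**2)
(((8 - 1*(-1)) + j(2, 0)*((-2 + 4)*(-1))) + 519)*(-797) = (((8 - 1*(-1)) + (3 - 1*0*2**2)*((-2 + 4)*(-1))) + 519)*(-797) = (((8 + 1) + (3 - 1*0*4)*(2*(-1))) + 519)*(-797) = ((9 + (3 + 0)*(-2)) + 519)*(-797) = ((9 + 3*(-2)) + 519)*(-797) = ((9 - 6) + 519)*(-797) = (3 + 519)*(-797) = 522*(-797) = -416034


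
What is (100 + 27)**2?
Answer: 16129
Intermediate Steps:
(100 + 27)**2 = 127**2 = 16129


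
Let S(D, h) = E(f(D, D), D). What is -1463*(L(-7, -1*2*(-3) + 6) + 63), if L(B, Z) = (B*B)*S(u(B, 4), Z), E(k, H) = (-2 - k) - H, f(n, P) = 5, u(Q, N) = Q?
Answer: -92169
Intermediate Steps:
E(k, H) = -2 - H - k
S(D, h) = -7 - D (S(D, h) = -2 - D - 1*5 = -2 - D - 5 = -7 - D)
L(B, Z) = B**2*(-7 - B) (L(B, Z) = (B*B)*(-7 - B) = B**2*(-7 - B))
-1463*(L(-7, -1*2*(-3) + 6) + 63) = -1463*((-7)**2*(-7 - 1*(-7)) + 63) = -1463*(49*(-7 + 7) + 63) = -1463*(49*0 + 63) = -1463*(0 + 63) = -1463*63 = -92169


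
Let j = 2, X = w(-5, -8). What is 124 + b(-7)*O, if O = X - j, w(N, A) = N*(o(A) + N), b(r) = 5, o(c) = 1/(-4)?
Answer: 981/4 ≈ 245.25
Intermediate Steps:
o(c) = -¼
w(N, A) = N*(-¼ + N)
X = 105/4 (X = -5*(-¼ - 5) = -5*(-21/4) = 105/4 ≈ 26.250)
O = 97/4 (O = 105/4 - 1*2 = 105/4 - 2 = 97/4 ≈ 24.250)
124 + b(-7)*O = 124 + 5*(97/4) = 124 + 485/4 = 981/4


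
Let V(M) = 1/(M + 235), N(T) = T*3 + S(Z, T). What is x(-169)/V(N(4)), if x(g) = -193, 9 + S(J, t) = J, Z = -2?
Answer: -45548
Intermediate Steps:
S(J, t) = -9 + J
N(T) = -11 + 3*T (N(T) = T*3 + (-9 - 2) = 3*T - 11 = -11 + 3*T)
V(M) = 1/(235 + M)
x(-169)/V(N(4)) = -(43232 + 2316) = -193/(1/(235 + (-11 + 12))) = -193/(1/(235 + 1)) = -193/(1/236) = -193/1/236 = -193*236 = -45548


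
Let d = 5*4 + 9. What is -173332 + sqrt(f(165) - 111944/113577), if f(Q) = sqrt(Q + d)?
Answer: -173332 + sqrt(-43993992 + 44635761*sqrt(194))/6681 ≈ -1.7333e+5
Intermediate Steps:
d = 29 (d = 20 + 9 = 29)
f(Q) = sqrt(29 + Q) (f(Q) = sqrt(Q + 29) = sqrt(29 + Q))
-173332 + sqrt(f(165) - 111944/113577) = -173332 + sqrt(sqrt(29 + 165) - 111944/113577) = -173332 + sqrt(sqrt(194) - 111944*1/113577) = -173332 + sqrt(sqrt(194) - 111944/113577) = -173332 + sqrt(-111944/113577 + sqrt(194))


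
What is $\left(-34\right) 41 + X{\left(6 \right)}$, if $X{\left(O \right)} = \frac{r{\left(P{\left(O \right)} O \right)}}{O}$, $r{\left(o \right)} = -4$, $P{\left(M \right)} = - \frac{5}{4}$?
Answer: $- \frac{4184}{3} \approx -1394.7$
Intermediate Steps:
$P{\left(M \right)} = - \frac{5}{4}$ ($P{\left(M \right)} = \left(-5\right) \frac{1}{4} = - \frac{5}{4}$)
$X{\left(O \right)} = - \frac{4}{O}$
$\left(-34\right) 41 + X{\left(6 \right)} = \left(-34\right) 41 - \frac{4}{6} = -1394 - \frac{2}{3} = - \frac{4184}{3}$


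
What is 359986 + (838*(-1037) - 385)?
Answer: -509405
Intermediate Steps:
359986 + (838*(-1037) - 385) = 359986 + (-869006 - 385) = 359986 - 869391 = -509405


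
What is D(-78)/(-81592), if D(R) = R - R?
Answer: 0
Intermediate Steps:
D(R) = 0
D(-78)/(-81592) = 0/(-81592) = 0*(-1/81592) = 0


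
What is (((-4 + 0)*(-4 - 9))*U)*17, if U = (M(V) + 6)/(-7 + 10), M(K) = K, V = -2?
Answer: 3536/3 ≈ 1178.7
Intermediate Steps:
U = 4/3 (U = (-2 + 6)/(-7 + 10) = 4/3 ≈ 1.3333)
(((-4 + 0)*(-4 - 9))*U)*17 = (((-4 + 0)*(-4 - 9))*(4/3))*17 = (-4*(-13)*(4/3))*17 = (52*(4/3))*17 = (208/3)*17 = 3536/3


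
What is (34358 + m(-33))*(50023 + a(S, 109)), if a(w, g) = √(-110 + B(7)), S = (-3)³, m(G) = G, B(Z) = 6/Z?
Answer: 1717039475 + 68650*I*√1337/7 ≈ 1.717e+9 + 3.586e+5*I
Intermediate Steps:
S = -27
a(w, g) = 2*I*√1337/7 (a(w, g) = √(-110 + 6/7) = √(-764/7) = 2*I*√1337/7)
(34358 + m(-33))*(50023 + a(S, 109)) = (34358 - 33)*(50023 + 2*I*√1337/7) = 34325*(50023 + 2*I*√1337/7) = 1717039475 + 68650*I*√1337/7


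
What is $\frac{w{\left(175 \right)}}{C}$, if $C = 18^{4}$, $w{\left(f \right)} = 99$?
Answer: $\frac{11}{11664} \approx 0.00094307$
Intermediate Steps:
$C = 104976$
$\frac{w{\left(175 \right)}}{C} = \frac{99}{104976} = 99 \cdot \frac{1}{104976} = \frac{11}{11664}$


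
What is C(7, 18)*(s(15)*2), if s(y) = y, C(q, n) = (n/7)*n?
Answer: 9720/7 ≈ 1388.6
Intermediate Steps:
C(q, n) = n²/7 (C(q, n) = (n*(⅐))*n = (n/7)*n = n²/7)
C(7, 18)*(s(15)*2) = ((⅐)*18²)*(15*2) = ((⅐)*324)*30 = (324/7)*30 = 9720/7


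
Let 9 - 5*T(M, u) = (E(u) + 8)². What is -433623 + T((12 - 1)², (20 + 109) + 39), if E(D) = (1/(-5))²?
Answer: -1355106651/3125 ≈ -4.3363e+5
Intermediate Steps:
E(D) = 1/25 (E(D) = (-⅕)² = 1/25)
T(M, u) = -34776/3125 (T(M, u) = 9/5 - (1/25 + 8)²/5 = 9/5 - (201/25)²/5 = 9/5 - ⅕*40401/625 = 9/5 - 40401/3125 = -34776/3125)
-433623 + T((12 - 1)², (20 + 109) + 39) = -433623 - 34776/3125 = -1355106651/3125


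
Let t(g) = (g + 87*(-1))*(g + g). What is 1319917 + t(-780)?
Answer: 2672437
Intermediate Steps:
t(g) = 2*g*(-87 + g) (t(g) = (g - 87)*(2*g) = (-87 + g)*(2*g) = 2*g*(-87 + g))
1319917 + t(-780) = 1319917 + 2*(-780)*(-87 - 780) = 1319917 + 2*(-780)*(-867) = 1319917 + 1352520 = 2672437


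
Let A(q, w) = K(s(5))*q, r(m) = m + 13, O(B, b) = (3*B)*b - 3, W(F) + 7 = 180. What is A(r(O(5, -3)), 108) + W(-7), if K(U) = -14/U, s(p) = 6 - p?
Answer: 663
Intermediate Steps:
W(F) = 173 (W(F) = -7 + 180 = 173)
O(B, b) = -3 + 3*B*b (O(B, b) = 3*B*b - 3 = -3 + 3*B*b)
r(m) = 13 + m
A(q, w) = -14*q (A(q, w) = (-14/(6 - 1*5))*q = (-14/(6 - 5))*q = (-14/1)*q = (-14*1)*q = -14*q)
A(r(O(5, -3)), 108) + W(-7) = -14*(13 + (-3 + 3*5*(-3))) + 173 = -14*(13 + (-3 - 45)) + 173 = -14*(13 - 48) + 173 = -14*(-35) + 173 = 490 + 173 = 663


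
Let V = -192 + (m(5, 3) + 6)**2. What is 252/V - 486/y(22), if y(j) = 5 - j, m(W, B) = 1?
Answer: 65214/2431 ≈ 26.826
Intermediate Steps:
V = -143 (V = -192 + (1 + 6)**2 = -192 + 7**2 = -192 + 49 = -143)
252/V - 486/y(22) = 252/(-143) - 486/(5 - 1*22) = 252*(-1/143) - 486/(5 - 22) = -252/143 - 486/(-17) = -252/143 - 486*(-1/17) = -252/143 + 486/17 = 65214/2431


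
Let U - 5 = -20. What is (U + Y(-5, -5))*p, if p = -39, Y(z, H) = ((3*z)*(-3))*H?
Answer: 9360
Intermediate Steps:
U = -15 (U = 5 - 20 = -15)
Y(z, H) = -9*H*z (Y(z, H) = (-9*z)*H = -9*H*z)
(U + Y(-5, -5))*p = (-15 - 9*(-5)*(-5))*(-39) = (-15 - 225)*(-39) = -240*(-39) = 9360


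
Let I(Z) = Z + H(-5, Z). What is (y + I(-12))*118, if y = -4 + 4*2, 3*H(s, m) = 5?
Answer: -2242/3 ≈ -747.33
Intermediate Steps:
H(s, m) = 5/3 (H(s, m) = (⅓)*5 = 5/3)
y = 4 (y = -4 + 8 = 4)
I(Z) = 5/3 + Z (I(Z) = Z + 5/3 = 5/3 + Z)
(y + I(-12))*118 = (4 + (5/3 - 12))*118 = (4 - 31/3)*118 = -19/3*118 = -2242/3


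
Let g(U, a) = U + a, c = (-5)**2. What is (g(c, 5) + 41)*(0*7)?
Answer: 0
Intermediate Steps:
c = 25
(g(c, 5) + 41)*(0*7) = ((25 + 5) + 41)*(0*7) = (30 + 41)*0 = 71*0 = 0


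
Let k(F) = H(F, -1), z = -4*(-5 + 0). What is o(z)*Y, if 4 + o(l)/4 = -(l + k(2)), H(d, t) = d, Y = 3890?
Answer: -404560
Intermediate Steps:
z = 20 (z = -4*(-5) = 20)
k(F) = F
o(l) = -24 - 4*l (o(l) = -16 + 4*(-(l + 2)) = -16 + 4*(-(2 + l)) = -16 + 4*(-2 - l) = -16 + (-8 - 4*l) = -24 - 4*l)
o(z)*Y = (-24 - 4*20)*3890 = (-24 - 80)*3890 = -104*3890 = -404560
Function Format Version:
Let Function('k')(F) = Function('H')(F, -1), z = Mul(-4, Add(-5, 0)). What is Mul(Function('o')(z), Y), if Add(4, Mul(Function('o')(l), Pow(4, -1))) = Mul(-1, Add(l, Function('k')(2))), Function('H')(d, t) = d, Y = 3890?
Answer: -404560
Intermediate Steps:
z = 20 (z = Mul(-4, -5) = 20)
Function('k')(F) = F
Function('o')(l) = Add(-24, Mul(-4, l)) (Function('o')(l) = Add(-16, Mul(4, Mul(-1, Add(l, 2)))) = Add(-16, Mul(4, Mul(-1, Add(2, l)))) = Add(-16, Mul(4, Add(-2, Mul(-1, l)))) = Add(-16, Add(-8, Mul(-4, l))) = Add(-24, Mul(-4, l)))
Mul(Function('o')(z), Y) = Mul(Add(-24, Mul(-4, 20)), 3890) = Mul(Add(-24, -80), 3890) = Mul(-104, 3890) = -404560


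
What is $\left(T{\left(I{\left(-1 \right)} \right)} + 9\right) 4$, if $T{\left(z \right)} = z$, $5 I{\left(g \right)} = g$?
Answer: $\frac{176}{5} \approx 35.2$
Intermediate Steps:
$I{\left(g \right)} = \frac{g}{5}$
$\left(T{\left(I{\left(-1 \right)} \right)} + 9\right) 4 = \left(\frac{1}{5} \left(-1\right) + 9\right) 4 = \left(- \frac{1}{5} + 9\right) 4 = \frac{44}{5} \cdot 4 = \frac{176}{5}$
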